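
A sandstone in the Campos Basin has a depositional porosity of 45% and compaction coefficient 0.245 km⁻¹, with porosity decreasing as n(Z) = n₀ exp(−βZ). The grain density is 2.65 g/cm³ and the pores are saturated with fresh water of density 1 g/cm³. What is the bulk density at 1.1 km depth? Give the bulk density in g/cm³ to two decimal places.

Porosity at depth: n = 0.45·exp(−0.245×1.1) = 0.45×0.7638 = 0.3437
Bulk density: ρ_b = (1−n)ρ_g + n·ρ_f = 0.6563×2.65 + 0.3437×1
       = 1.739 + 0.344 = 2.083 g/cm³

2.08 g/cm³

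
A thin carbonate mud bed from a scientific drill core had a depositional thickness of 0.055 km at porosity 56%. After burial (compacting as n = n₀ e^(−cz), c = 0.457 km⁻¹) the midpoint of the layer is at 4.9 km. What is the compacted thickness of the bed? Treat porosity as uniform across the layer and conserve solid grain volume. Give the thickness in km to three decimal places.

0.026 km

Porosity at 4.9 km: n = 0.56·exp(−0.457×4.9) = 0.0597
Solid-volume conservation: h(1−n) = h₀(1−n₀) ⇒ h = h₀·(1−n₀)/(1−n)
h = 0.055 × (1 − 0.56)/(1 − 0.0597) = 0.055 × 0.4679 = 0.0257 km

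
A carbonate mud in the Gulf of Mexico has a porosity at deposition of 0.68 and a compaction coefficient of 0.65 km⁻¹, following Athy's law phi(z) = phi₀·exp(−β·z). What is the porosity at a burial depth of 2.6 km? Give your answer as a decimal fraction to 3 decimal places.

phi = phi₀·exp(−β·z) = 0.68 × exp(−0.65 × 2.6) = 0.68 × exp(−1.69)
  = 0.68 × 0.1845 = 0.1255

0.125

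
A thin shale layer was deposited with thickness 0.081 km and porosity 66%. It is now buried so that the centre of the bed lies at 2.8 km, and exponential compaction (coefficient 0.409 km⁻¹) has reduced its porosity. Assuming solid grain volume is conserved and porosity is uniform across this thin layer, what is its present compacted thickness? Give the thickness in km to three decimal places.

Porosity at 2.8 km: φ = 0.66·exp(−0.409×2.8) = 0.2100
Solid-volume conservation: h(1−φ) = h₀(1−φ₀) ⇒ h = h₀·(1−φ₀)/(1−φ)
h = 0.081 × (1 − 0.66)/(1 − 0.2100) = 0.081 × 0.4304 = 0.0349 km

0.035 km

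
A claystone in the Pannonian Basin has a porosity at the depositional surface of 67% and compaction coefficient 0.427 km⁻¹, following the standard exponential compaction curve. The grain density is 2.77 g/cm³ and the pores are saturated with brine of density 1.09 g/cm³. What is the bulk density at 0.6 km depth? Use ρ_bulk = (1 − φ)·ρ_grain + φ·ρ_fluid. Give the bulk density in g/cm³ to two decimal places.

1.90 g/cm³

Porosity at depth: φ = 0.67·exp(−0.427×0.6) = 0.67×0.7740 = 0.5186
Bulk density: ρ_b = (1−φ)ρ_g + φ·ρ_f = 0.4814×2.77 + 0.5186×1.09
       = 1.334 + 0.565 = 1.899 g/cm³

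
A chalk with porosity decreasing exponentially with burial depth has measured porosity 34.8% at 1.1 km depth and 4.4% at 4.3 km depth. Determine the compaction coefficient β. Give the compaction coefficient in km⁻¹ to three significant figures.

Athy: n(z) = n₀ e^(−βz) ⇒ n₁/n₂ = e^{β(z₂−z₁)} ⇒ β = ln(n₁/n₂)/(z₂−z₁)
β = ln(0.348/0.044) / (4.3 − 1.1) = ln(7.909) / 3.2 = 2.0680 / 3.2 = 0.6463 km⁻¹

0.646 km⁻¹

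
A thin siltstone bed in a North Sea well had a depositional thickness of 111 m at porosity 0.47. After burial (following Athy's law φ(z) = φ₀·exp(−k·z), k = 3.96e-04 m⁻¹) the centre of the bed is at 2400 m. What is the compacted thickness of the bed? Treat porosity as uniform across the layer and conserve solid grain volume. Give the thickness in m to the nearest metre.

72 m

Working in km (1 km = 1000 m; k in km⁻¹ = k in m⁻¹ × 1000):
Porosity at 2.4 km: φ = 0.47·exp(−0.396×2.4) = 0.1817
Solid-volume conservation: h(1−φ) = h₀(1−φ₀) ⇒ h = h₀·(1−φ₀)/(1−φ)
h = 0.111 × (1 − 0.47)/(1 − 0.1817) = 0.111 × 0.6477 = 0.0719 km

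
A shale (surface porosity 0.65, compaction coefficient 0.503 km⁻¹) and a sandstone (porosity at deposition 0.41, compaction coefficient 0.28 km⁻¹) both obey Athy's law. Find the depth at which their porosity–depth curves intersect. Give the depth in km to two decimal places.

2.07 km

Set φ₀ₐ e^(−kₐZ) = φ₀ᵦ e^(−kᵦZ) ⇒ ln(φ₀ₐ/φ₀ᵦ) = (kₐ − kᵦ)·Z
Z = ln(0.65/0.41) / (0.503 − 0.28) = 0.4608 / 0.223 = 2.066 km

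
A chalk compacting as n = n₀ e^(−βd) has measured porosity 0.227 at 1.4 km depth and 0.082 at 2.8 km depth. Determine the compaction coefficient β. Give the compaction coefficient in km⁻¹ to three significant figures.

0.727 km⁻¹

Athy: n(d) = n₀ e^(−βd) ⇒ n₁/n₂ = e^{β(d₂−d₁)} ⇒ β = ln(n₁/n₂)/(d₂−d₁)
β = ln(0.227/0.082) / (2.8 − 1.4) = ln(2.768) / 1.4 = 1.0182 / 1.4 = 0.7273 km⁻¹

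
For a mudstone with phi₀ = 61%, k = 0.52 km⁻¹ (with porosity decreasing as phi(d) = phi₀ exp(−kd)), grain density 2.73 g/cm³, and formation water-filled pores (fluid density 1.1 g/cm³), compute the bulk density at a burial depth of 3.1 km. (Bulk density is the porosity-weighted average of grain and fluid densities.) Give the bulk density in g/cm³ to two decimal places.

2.53 g/cm³

Porosity at depth: phi = 0.61·exp(−0.52×3.1) = 0.61×0.1995 = 0.1217
Bulk density: ρ_b = (1−phi)ρ_g + phi·ρ_f = 0.8783×2.73 + 0.1217×1.1
       = 2.398 + 0.134 = 2.532 g/cm³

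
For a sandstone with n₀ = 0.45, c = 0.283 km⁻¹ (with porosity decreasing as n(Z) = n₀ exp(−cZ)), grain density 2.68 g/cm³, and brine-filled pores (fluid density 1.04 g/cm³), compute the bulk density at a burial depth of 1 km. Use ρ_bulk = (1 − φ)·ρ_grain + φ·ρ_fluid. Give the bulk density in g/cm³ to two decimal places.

2.12 g/cm³

Porosity at depth: n = 0.45·exp(−0.283×1) = 0.45×0.7535 = 0.3391
Bulk density: ρ_b = (1−n)ρ_g + n·ρ_f = 0.6609×2.68 + 0.3391×1.04
       = 1.771 + 0.353 = 2.124 g/cm³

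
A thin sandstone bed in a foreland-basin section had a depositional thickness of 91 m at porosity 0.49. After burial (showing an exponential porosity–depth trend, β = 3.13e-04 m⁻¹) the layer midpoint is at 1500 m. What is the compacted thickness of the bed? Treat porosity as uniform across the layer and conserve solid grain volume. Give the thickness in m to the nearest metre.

Working in km (1 km = 1000 m; β in km⁻¹ = β in m⁻¹ × 1000):
Porosity at 1.5 km: n = 0.49·exp(−0.313×1.5) = 0.3064
Solid-volume conservation: h(1−n) = h₀(1−n₀) ⇒ h = h₀·(1−n₀)/(1−n)
h = 0.091 × (1 − 0.49)/(1 − 0.3064) = 0.091 × 0.7353 = 0.0669 km

67 m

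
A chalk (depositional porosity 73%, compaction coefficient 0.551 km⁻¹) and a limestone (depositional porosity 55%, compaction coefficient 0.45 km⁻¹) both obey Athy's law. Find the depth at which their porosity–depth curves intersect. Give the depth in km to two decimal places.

2.80 km

Set φ₀ₐ e^(−βₐz) = φ₀ᵦ e^(−βᵦz) ⇒ ln(φ₀ₐ/φ₀ᵦ) = (βₐ − βᵦ)·z
z = ln(0.73/0.55) / (0.551 − 0.45) = 0.2831 / 0.101 = 2.803 km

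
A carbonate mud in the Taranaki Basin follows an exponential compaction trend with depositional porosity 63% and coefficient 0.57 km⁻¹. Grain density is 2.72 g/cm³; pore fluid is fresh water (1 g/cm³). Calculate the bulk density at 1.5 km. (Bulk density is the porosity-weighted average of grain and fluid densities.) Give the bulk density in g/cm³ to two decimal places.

2.26 g/cm³

Porosity at depth: phi = 0.63·exp(−0.57×1.5) = 0.63×0.4253 = 0.2679
Bulk density: ρ_b = (1−phi)ρ_g + phi·ρ_f = 0.7321×2.72 + 0.2679×1
       = 1.991 + 0.268 = 2.259 g/cm³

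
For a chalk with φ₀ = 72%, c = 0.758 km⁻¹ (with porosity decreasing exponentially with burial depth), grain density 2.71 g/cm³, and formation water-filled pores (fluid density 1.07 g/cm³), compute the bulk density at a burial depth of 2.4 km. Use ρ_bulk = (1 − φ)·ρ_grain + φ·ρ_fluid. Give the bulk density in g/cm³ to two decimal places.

2.52 g/cm³

Porosity at depth: φ = 0.72·exp(−0.758×2.4) = 0.72×0.1622 = 0.1168
Bulk density: ρ_b = (1−φ)ρ_g + φ·ρ_f = 0.8832×2.71 + 0.1168×1.07
       = 2.394 + 0.125 = 2.519 g/cm³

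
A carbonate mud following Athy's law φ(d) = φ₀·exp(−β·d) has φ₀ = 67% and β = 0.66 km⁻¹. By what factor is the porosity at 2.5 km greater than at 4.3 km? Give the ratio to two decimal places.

φ(d₁)/φ(d₂) = e^(−β·d₁)/e^(−β·d₂) = e^{β(d₂−d₁)}
= exp(0.66 × 1.8) = exp(1.188) = 3.2805

3.28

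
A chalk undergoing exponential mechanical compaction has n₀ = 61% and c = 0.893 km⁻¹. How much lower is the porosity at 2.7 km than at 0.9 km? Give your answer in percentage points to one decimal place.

21.8 percentage points

n(0.9) = 0.61·e^(−0.893×0.9) = 0.2731
n(2.7) = 0.61·e^(−0.893×2.7) = 0.0547
Δn = 0.2731 − 0.0547 = 0.2184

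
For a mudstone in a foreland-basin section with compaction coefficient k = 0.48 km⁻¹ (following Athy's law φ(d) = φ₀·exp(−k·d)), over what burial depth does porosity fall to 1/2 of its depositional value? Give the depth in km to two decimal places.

φ/φ₀ = 1/2 ⇒ exp(−k·d) = 1/2 ⇒ d = ln(2) / k
d = 0.6931 / 0.48 = 1.444 km

1.44 km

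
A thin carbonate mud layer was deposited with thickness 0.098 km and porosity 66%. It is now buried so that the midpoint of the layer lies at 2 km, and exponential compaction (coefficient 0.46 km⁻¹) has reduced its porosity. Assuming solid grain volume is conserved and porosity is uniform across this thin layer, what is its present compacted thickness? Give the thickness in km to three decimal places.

Porosity at 2 km: phi = 0.66·exp(−0.46×2) = 0.2630
Solid-volume conservation: h(1−phi) = h₀(1−phi₀) ⇒ h = h₀·(1−phi₀)/(1−phi)
h = 0.098 × (1 − 0.66)/(1 − 0.2630) = 0.098 × 0.4613 = 0.0452 km

0.045 km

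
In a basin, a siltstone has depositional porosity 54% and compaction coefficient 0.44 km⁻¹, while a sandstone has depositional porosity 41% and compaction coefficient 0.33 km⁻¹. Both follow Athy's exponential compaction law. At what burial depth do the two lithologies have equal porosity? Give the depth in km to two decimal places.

2.50 km

Set φ₀ₐ e^(−kₐz) = φ₀ᵦ e^(−kᵦz) ⇒ ln(φ₀ₐ/φ₀ᵦ) = (kₐ − kᵦ)·z
z = ln(0.54/0.41) / (0.44 − 0.33) = 0.2754 / 0.11 = 2.504 km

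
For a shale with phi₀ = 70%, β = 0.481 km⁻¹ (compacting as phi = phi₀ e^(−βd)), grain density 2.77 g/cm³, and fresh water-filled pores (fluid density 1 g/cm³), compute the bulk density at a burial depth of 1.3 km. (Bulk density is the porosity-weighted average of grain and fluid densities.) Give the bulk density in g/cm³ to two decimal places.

Porosity at depth: phi = 0.7·exp(−0.481×1.3) = 0.7×0.5351 = 0.3746
Bulk density: ρ_b = (1−phi)ρ_g + phi·ρ_f = 0.6254×2.77 + 0.3746×1
       = 1.732 + 0.375 = 2.107 g/cm³

2.11 g/cm³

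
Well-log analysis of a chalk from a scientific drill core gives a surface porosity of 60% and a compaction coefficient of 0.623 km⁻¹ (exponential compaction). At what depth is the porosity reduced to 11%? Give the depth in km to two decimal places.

2.72 km

Invert Athy's law: Z = ln(n₀/n) / β
Z = ln(0.6/0.11) / 0.623 = ln(5.455) / 0.623 = 1.6964 / 0.623 = 2.723 km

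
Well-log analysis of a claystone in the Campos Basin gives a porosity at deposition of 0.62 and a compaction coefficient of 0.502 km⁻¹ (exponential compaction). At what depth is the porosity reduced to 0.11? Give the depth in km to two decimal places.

Invert Athy's law: Z = ln(phi₀/phi) / β
Z = ln(0.62/0.11) / 0.502 = ln(5.636) / 0.502 = 1.7292 / 0.502 = 3.445 km

3.44 km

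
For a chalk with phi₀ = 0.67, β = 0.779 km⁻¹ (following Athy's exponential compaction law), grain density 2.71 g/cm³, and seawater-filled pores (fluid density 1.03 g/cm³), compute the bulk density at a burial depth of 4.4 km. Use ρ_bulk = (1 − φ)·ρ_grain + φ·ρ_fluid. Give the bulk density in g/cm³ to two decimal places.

Porosity at depth: phi = 0.67·exp(−0.779×4.4) = 0.67×0.0325 = 0.0218
Bulk density: ρ_b = (1−phi)ρ_g + phi·ρ_f = 0.9782×2.71 + 0.0218×1.03
       = 2.651 + 0.022 = 2.673 g/cm³

2.67 g/cm³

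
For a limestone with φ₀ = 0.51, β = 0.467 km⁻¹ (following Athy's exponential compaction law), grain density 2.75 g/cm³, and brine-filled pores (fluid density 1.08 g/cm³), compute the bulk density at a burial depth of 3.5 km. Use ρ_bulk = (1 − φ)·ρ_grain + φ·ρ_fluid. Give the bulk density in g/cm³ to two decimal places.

Porosity at depth: φ = 0.51·exp(−0.467×3.5) = 0.51×0.1950 = 0.0995
Bulk density: ρ_b = (1−φ)ρ_g + φ·ρ_f = 0.9005×2.75 + 0.0995×1.08
       = 2.476 + 0.107 = 2.584 g/cm³

2.58 g/cm³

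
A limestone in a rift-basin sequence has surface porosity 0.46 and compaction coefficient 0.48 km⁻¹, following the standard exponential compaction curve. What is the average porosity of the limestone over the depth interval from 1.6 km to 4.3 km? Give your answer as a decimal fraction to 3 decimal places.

0.120

⟨φ⟩ = (1/(d₂−d₁)) ∫ φ₀ e^(−kd) dd = φ₀·(e^(−k·d₁) − e^(−k·d₂)) / (k·(d₂−d₁))
e^(−0.48×1.6) = 0.4639; e^(−0.48×4.3) = 0.1269
⟨φ⟩ = 0.46 × (0.4639 − 0.1269) / (0.48 × 2.7) = 0.46 × 0.2600 = 0.1196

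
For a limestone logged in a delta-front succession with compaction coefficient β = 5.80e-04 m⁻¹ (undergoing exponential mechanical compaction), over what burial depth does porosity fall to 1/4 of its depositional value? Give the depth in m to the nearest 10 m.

Working in km (1 km = 1000 m; β in km⁻¹ = β in m⁻¹ × 1000):
phi/phi₀ = 1/4 ⇒ exp(−β·z) = 1/4 ⇒ z = ln(4) / β
z = 1.3863 / 0.58 = 2.390 km

2390 m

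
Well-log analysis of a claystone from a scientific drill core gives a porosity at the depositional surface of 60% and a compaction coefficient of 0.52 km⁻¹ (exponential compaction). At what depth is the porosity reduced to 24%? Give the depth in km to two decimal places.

1.76 km

Invert Athy's law: d = ln(φ₀/φ) / k
d = ln(0.6/0.24) / 0.52 = ln(2.5) / 0.52 = 0.9163 / 0.52 = 1.762 km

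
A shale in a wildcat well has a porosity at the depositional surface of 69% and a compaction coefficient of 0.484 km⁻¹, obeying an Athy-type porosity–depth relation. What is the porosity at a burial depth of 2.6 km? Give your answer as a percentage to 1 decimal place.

19.6%

phi = phi₀·exp(−c·Z) = 0.69 × exp(−0.484 × 2.6) = 0.69 × exp(−1.258)
  = 0.69 × 0.2841 = 0.1960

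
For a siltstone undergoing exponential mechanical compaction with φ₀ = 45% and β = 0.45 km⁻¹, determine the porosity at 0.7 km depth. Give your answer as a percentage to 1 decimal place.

32.8%

φ = φ₀·exp(−β·d) = 0.45 × exp(−0.45 × 0.7) = 0.45 × exp(−0.315)
  = 0.45 × 0.7298 = 0.3284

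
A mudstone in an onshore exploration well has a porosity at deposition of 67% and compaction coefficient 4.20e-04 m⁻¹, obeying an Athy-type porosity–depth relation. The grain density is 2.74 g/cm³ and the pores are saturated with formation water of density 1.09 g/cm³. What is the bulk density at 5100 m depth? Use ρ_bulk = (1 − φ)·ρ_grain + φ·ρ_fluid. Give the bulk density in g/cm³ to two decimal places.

Working in km (1 km = 1000 m; β in km⁻¹ = β in m⁻¹ × 1000):
Porosity at depth: φ = 0.67·exp(−0.42×5.1) = 0.67×0.1174 = 0.0787
Bulk density: ρ_b = (1−φ)ρ_g + φ·ρ_f = 0.9213×2.74 + 0.0787×1.09
       = 2.524 + 0.086 = 2.610 g/cm³

2.61 g/cm³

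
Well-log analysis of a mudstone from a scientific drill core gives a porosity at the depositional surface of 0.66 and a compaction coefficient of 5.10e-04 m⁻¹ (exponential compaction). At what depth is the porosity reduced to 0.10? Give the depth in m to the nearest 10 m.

Working in km (1 km = 1000 m; c in km⁻¹ = c in m⁻¹ × 1000):
Invert Athy's law: z = ln(n₀/n) / c
z = ln(0.66/0.1) / 0.51 = ln(6.6) / 0.51 = 1.8871 / 0.51 = 3.700 km

3700 m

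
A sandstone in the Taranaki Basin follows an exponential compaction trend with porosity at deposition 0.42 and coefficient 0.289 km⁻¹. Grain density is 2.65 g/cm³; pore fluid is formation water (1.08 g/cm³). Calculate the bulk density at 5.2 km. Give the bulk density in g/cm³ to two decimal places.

2.50 g/cm³

Porosity at depth: phi = 0.42·exp(−0.289×5.2) = 0.42×0.2225 = 0.0935
Bulk density: ρ_b = (1−phi)ρ_g + phi·ρ_f = 0.9065×2.65 + 0.0935×1.08
       = 2.402 + 0.101 = 2.503 g/cm³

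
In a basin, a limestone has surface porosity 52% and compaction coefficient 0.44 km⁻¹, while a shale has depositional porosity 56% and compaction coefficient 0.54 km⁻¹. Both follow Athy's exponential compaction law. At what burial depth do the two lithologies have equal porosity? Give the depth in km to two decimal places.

0.74 km

Set n₀ₐ e^(−kₐZ) = n₀ᵦ e^(−kᵦZ) ⇒ ln(n₀ₐ/n₀ᵦ) = (kₐ − kᵦ)·Z
Z = ln(0.52/0.56) / (0.44 − 0.54) = -0.0741 / -0.1 = 0.741 km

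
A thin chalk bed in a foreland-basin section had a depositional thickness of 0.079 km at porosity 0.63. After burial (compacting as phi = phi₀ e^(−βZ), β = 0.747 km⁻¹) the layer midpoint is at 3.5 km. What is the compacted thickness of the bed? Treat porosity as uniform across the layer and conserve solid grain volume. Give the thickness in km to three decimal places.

Porosity at 3.5 km: phi = 0.63·exp(−0.747×3.5) = 0.0461
Solid-volume conservation: h(1−phi) = h₀(1−phi₀) ⇒ h = h₀·(1−phi₀)/(1−phi)
h = 0.079 × (1 − 0.63)/(1 − 0.0461) = 0.079 × 0.3879 = 0.0306 km

0.031 km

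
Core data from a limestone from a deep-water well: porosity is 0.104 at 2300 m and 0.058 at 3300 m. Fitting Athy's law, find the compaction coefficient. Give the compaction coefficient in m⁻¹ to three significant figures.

Working in km (1 km = 1000 m; k in km⁻¹ = k in m⁻¹ × 1000):
Athy: n(d) = n₀ e^(−kd) ⇒ n₁/n₂ = e^{k(d₂−d₁)} ⇒ k = ln(n₁/n₂)/(d₂−d₁)
k = ln(0.104/0.058) / (3.3 − 2.3) = ln(1.793) / 1 = 0.5839 / 1 = 0.5839 km⁻¹

0.000584 m⁻¹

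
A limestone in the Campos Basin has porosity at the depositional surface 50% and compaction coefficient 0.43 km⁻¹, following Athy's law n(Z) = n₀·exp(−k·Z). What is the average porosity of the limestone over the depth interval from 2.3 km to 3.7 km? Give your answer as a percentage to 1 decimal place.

⟨n⟩ = (1/(Z₂−Z₁)) ∫ n₀ e^(−kZ) dZ = n₀·(e^(−k·Z₁) − e^(−k·Z₂)) / (k·(Z₂−Z₁))
e^(−0.43×2.3) = 0.3719; e^(−0.43×3.7) = 0.2037
⟨n⟩ = 0.5 × (0.3719 − 0.2037) / (0.43 × 1.4) = 0.5 × 0.2794 = 0.1397

14.0%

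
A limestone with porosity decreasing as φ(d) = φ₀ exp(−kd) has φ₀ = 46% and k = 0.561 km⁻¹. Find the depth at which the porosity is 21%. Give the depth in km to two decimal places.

Invert Athy's law: d = ln(φ₀/φ) / k
d = ln(0.46/0.21) / 0.561 = ln(2.19) / 0.561 = 0.7841 / 0.561 = 1.398 km

1.40 km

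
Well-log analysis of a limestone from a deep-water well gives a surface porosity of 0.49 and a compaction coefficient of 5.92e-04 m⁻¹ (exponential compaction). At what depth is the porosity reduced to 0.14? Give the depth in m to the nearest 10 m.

2120 m

Working in km (1 km = 1000 m; β in km⁻¹ = β in m⁻¹ × 1000):
Invert Athy's law: Z = ln(φ₀/φ) / β
Z = ln(0.49/0.14) / 0.592 = ln(3.5) / 0.592 = 1.2528 / 0.592 = 2.116 km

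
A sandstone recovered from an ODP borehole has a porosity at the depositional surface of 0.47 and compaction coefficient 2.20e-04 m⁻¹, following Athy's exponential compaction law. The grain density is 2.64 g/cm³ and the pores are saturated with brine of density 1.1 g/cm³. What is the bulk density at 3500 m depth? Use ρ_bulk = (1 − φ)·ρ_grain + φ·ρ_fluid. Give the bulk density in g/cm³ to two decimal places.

2.30 g/cm³

Working in km (1 km = 1000 m; β in km⁻¹ = β in m⁻¹ × 1000):
Porosity at depth: φ = 0.47·exp(−0.22×3.5) = 0.47×0.4630 = 0.2176
Bulk density: ρ_b = (1−φ)ρ_g + φ·ρ_f = 0.7824×2.64 + 0.2176×1.1
       = 2.065 + 0.239 = 2.305 g/cm³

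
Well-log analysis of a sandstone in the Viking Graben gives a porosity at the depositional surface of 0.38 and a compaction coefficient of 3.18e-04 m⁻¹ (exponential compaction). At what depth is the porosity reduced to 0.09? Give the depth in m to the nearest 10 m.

Working in km (1 km = 1000 m; c in km⁻¹ = c in m⁻¹ × 1000):
Invert Athy's law: z = ln(n₀/n) / c
z = ln(0.38/0.09) / 0.318 = ln(4.222) / 0.318 = 1.4404 / 0.318 = 4.529 km

4530 m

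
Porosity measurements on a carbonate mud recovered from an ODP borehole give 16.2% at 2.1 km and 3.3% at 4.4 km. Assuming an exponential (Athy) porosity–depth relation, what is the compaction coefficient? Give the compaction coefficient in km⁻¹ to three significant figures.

0.692 km⁻¹

Athy: phi(d) = phi₀ e^(−kd) ⇒ phi₁/phi₂ = e^{k(d₂−d₁)} ⇒ k = ln(phi₁/phi₂)/(d₂−d₁)
k = ln(0.162/0.033) / (4.4 − 2.1) = ln(4.909) / 2.3 = 1.5911 / 2.3 = 0.6918 km⁻¹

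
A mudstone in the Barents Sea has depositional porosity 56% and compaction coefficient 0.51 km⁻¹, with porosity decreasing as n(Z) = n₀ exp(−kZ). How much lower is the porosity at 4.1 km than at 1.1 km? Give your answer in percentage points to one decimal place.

n(1.1) = 0.56·e^(−0.51×1.1) = 0.3196
n(4.1) = 0.56·e^(−0.51×4.1) = 0.0692
Δn = 0.3196 − 0.0692 = 0.2504

25.0 percentage points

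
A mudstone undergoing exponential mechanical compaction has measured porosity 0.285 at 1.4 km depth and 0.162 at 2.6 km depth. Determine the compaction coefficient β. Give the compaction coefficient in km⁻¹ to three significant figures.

0.471 km⁻¹

Athy: phi(Z) = phi₀ e^(−βZ) ⇒ phi₁/phi₂ = e^{β(Z₂−Z₁)} ⇒ β = ln(phi₁/phi₂)/(Z₂−Z₁)
β = ln(0.285/0.162) / (2.6 − 1.4) = ln(1.759) / 1.2 = 0.5649 / 1.2 = 0.4707 km⁻¹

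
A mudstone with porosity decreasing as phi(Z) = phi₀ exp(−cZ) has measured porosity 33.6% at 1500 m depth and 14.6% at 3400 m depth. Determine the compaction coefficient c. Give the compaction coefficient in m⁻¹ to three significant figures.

0.000439 m⁻¹

Working in km (1 km = 1000 m; c in km⁻¹ = c in m⁻¹ × 1000):
Athy: phi(Z) = phi₀ e^(−cZ) ⇒ phi₁/phi₂ = e^{c(Z₂−Z₁)} ⇒ c = ln(phi₁/phi₂)/(Z₂−Z₁)
c = ln(0.336/0.146) / (3.4 − 1.5) = ln(2.301) / 1.9 = 0.8335 / 1.9 = 0.4387 km⁻¹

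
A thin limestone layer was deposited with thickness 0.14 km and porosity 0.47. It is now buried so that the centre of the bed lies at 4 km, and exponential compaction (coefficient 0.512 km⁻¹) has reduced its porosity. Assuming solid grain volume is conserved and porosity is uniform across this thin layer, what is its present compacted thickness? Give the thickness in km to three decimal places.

0.079 km

Porosity at 4 km: φ = 0.47·exp(−0.512×4) = 0.0606
Solid-volume conservation: h(1−φ) = h₀(1−φ₀) ⇒ h = h₀·(1−φ₀)/(1−φ)
h = 0.14 × (1 − 0.47)/(1 − 0.0606) = 0.14 × 0.5642 = 0.0790 km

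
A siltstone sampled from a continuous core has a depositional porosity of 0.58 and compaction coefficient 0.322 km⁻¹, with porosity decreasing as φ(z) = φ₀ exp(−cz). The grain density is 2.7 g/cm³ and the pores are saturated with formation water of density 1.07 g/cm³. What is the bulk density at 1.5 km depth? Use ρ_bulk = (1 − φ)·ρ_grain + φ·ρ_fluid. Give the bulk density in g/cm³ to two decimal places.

Porosity at depth: φ = 0.58·exp(−0.322×1.5) = 0.58×0.6169 = 0.3578
Bulk density: ρ_b = (1−φ)ρ_g + φ·ρ_f = 0.6422×2.7 + 0.3578×1.07
       = 1.734 + 0.383 = 2.117 g/cm³

2.12 g/cm³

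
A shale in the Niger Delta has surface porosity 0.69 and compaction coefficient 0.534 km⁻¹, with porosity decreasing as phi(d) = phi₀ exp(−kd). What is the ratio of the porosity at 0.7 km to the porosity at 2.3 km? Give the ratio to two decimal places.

2.35

phi(d₁)/phi(d₂) = e^(−k·d₁)/e^(−k·d₂) = e^{k(d₂−d₁)}
= exp(0.534 × 1.6) = exp(0.8544) = 2.3500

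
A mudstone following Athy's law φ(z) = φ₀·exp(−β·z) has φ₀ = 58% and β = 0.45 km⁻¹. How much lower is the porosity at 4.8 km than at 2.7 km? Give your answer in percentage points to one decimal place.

10.5 percentage points

φ(2.7) = 0.58·e^(−0.45×2.7) = 0.1721
φ(4.8) = 0.58·e^(−0.45×4.8) = 0.0669
Δφ = 0.1721 − 0.0669 = 0.1052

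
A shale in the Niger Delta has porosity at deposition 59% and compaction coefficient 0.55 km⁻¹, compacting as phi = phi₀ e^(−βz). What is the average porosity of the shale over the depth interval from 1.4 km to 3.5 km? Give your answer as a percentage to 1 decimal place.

⟨phi⟩ = (1/(z₂−z₁)) ∫ phi₀ e^(−βz) dz = phi₀·(e^(−β·z₁) − e^(−β·z₂)) / (β·(z₂−z₁))
e^(−0.55×1.4) = 0.4630; e^(−0.55×3.5) = 0.1459
⟨phi⟩ = 0.59 × (0.4630 − 0.1459) / (0.55 × 2.1) = 0.59 × 0.2746 = 0.1620

16.2%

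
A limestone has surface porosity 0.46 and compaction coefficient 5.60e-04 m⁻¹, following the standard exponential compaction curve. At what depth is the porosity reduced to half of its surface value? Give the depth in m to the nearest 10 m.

Working in km (1 km = 1000 m; c in km⁻¹ = c in m⁻¹ × 1000):
n/n₀ = 1/2 ⇒ exp(−c·z) = 1/2 ⇒ z = ln(2) / c
z = 0.6931 / 0.56 = 1.238 km

1240 m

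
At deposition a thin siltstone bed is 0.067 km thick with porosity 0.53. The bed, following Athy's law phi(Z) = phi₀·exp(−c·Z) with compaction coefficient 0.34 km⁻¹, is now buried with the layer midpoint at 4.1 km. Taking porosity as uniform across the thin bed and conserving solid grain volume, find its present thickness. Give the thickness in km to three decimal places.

0.036 km

Porosity at 4.1 km: phi = 0.53·exp(−0.34×4.1) = 0.1315
Solid-volume conservation: h(1−phi) = h₀(1−phi₀) ⇒ h = h₀·(1−phi₀)/(1−phi)
h = 0.067 × (1 − 0.53)/(1 − 0.1315) = 0.067 × 0.5412 = 0.0363 km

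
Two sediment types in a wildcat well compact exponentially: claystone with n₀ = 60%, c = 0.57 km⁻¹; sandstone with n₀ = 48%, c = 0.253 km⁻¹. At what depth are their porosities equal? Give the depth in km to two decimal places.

0.70 km

Set n₀ₐ e^(−cₐd) = n₀ᵦ e^(−cᵦd) ⇒ ln(n₀ₐ/n₀ᵦ) = (cₐ − cᵦ)·d
d = ln(0.6/0.48) / (0.57 − 0.253) = 0.2231 / 0.317 = 0.704 km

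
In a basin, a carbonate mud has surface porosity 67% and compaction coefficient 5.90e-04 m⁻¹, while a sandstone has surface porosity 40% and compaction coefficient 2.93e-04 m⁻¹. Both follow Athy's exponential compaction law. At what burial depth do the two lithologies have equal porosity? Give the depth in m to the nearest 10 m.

Working in km (1 km = 1000 m; k in km⁻¹ = k in m⁻¹ × 1000):
Set phi₀ₐ e^(−kₐz) = phi₀ᵦ e^(−kᵦz) ⇒ ln(phi₀ₐ/phi₀ᵦ) = (kₐ − kᵦ)·z
z = ln(0.67/0.4) / (0.59 − 0.293) = 0.5158 / 0.297 = 1.737 km

1740 m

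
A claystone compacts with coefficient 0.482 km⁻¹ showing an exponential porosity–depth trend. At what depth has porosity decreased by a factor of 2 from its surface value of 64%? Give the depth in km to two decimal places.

φ/φ₀ = 1/2 ⇒ exp(−β·z) = 1/2 ⇒ z = ln(2) / β
z = 0.6931 / 0.482 = 1.438 km

1.44 km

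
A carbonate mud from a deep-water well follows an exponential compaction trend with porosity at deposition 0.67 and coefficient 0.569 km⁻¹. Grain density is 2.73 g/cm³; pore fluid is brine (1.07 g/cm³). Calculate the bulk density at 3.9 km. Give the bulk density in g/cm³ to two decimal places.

2.61 g/cm³

Porosity at depth: phi = 0.67·exp(−0.569×3.9) = 0.67×0.1087 = 0.0728
Bulk density: ρ_b = (1−phi)ρ_g + phi·ρ_f = 0.9272×2.73 + 0.0728×1.07
       = 2.531 + 0.078 = 2.609 g/cm³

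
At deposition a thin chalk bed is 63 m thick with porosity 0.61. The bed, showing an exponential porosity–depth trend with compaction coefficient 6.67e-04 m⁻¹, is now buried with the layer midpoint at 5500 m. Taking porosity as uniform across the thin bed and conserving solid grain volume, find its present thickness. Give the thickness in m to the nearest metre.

Working in km (1 km = 1000 m; β in km⁻¹ = β in m⁻¹ × 1000):
Porosity at 5.5 km: phi = 0.61·exp(−0.667×5.5) = 0.0156
Solid-volume conservation: h(1−phi) = h₀(1−phi₀) ⇒ h = h₀·(1−phi₀)/(1−phi)
h = 0.063 × (1 − 0.61)/(1 − 0.0156) = 0.063 × 0.3962 = 0.0250 km

25 m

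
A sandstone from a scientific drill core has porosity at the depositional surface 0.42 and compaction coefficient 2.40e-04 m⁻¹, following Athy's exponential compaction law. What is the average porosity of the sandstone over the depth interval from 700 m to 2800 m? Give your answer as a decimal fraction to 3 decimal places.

0.279

Working in km (1 km = 1000 m; c in km⁻¹ = c in m⁻¹ × 1000):
⟨phi⟩ = (1/(z₂−z₁)) ∫ phi₀ e^(−cz) dz = phi₀·(e^(−c·z₁) − e^(−c·z₂)) / (c·(z₂−z₁))
e^(−0.24×0.7) = 0.8454; e^(−0.24×2.8) = 0.5107
⟨phi⟩ = 0.42 × (0.8454 − 0.5107) / (0.24 × 2.1) = 0.42 × 0.6640 = 0.2789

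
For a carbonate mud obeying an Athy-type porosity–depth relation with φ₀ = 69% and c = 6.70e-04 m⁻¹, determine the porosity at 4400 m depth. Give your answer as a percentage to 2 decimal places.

Working in km (1 km = 1000 m; c in km⁻¹ = c in m⁻¹ × 1000):
φ = φ₀·exp(−c·Z) = 0.69 × exp(−0.67 × 4.4) = 0.69 × exp(−2.948)
  = 0.69 × 0.0524 = 0.0362

3.62%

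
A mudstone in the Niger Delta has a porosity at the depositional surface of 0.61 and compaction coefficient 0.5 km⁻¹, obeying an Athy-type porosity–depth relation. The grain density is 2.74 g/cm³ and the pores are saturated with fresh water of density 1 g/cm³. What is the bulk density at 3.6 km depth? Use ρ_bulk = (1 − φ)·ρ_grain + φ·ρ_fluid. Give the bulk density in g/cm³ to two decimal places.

2.56 g/cm³

Porosity at depth: phi = 0.61·exp(−0.5×3.6) = 0.61×0.1653 = 0.1008
Bulk density: ρ_b = (1−phi)ρ_g + phi·ρ_f = 0.8992×2.74 + 0.1008×1
       = 2.464 + 0.101 = 2.565 g/cm³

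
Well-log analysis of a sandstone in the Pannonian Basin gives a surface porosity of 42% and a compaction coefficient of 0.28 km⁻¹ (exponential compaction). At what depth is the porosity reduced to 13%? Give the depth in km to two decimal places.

4.19 km

Invert Athy's law: z = ln(n₀/n) / β
z = ln(0.42/0.13) / 0.28 = ln(3.231) / 0.28 = 1.1727 / 0.28 = 4.188 km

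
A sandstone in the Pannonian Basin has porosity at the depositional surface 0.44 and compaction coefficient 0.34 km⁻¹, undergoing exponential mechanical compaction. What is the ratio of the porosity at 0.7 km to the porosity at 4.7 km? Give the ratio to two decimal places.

φ(z₁)/φ(z₂) = e^(−c·z₁)/e^(−c·z₂) = e^{c(z₂−z₁)}
= exp(0.34 × 4) = exp(1.36) = 3.8962

3.90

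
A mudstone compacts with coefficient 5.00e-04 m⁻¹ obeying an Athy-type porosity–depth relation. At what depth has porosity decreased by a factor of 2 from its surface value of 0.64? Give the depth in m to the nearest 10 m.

Working in km (1 km = 1000 m; β in km⁻¹ = β in m⁻¹ × 1000):
phi/phi₀ = 1/2 ⇒ exp(−β·Z) = 1/2 ⇒ Z = ln(2) / β
Z = 0.6931 / 0.5 = 1.386 km

1390 m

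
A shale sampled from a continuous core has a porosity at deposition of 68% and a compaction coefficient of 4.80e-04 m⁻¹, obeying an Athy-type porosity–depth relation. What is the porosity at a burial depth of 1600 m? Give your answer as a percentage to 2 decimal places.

31.55%

Working in km (1 km = 1000 m; k in km⁻¹ = k in m⁻¹ × 1000):
n = n₀·exp(−k·d) = 0.68 × exp(−0.48 × 1.6) = 0.68 × exp(−0.768)
  = 0.68 × 0.4639 = 0.3155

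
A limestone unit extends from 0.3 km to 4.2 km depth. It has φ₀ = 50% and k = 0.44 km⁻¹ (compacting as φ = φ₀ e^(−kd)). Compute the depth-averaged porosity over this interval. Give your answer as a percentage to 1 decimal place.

20.9%

⟨φ⟩ = (1/(d₂−d₁)) ∫ φ₀ e^(−kd) dd = φ₀·(e^(−k·d₁) − e^(−k·d₂)) / (k·(d₂−d₁))
e^(−0.44×0.3) = 0.8763; e^(−0.44×4.2) = 0.1576
⟨φ⟩ = 0.5 × (0.8763 − 0.1576) / (0.44 × 3.9) = 0.5 × 0.4189 = 0.2094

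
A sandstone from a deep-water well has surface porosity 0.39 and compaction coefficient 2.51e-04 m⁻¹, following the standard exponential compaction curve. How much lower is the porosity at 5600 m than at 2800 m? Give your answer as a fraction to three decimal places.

Working in km (1 km = 1000 m; β in km⁻¹ = β in m⁻¹ × 1000):
φ(2.8) = 0.39·e^(−0.251×2.8) = 0.1931
φ(5.6) = 0.39·e^(−0.251×5.6) = 0.0956
Δφ = 0.1931 − 0.0956 = 0.0975

0.097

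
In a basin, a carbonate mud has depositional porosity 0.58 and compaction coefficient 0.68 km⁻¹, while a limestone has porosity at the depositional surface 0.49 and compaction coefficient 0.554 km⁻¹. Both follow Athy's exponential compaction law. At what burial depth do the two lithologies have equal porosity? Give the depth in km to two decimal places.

Set phi₀ₐ e^(−cₐz) = phi₀ᵦ e^(−cᵦz) ⇒ ln(phi₀ₐ/phi₀ᵦ) = (cₐ − cᵦ)·z
z = ln(0.58/0.49) / (0.68 − 0.554) = 0.1686 / 0.126 = 1.338 km

1.34 km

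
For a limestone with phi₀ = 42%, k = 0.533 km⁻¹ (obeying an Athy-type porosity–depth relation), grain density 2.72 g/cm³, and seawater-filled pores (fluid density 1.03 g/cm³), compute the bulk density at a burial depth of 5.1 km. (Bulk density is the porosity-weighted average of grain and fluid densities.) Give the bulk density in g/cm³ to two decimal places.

2.67 g/cm³

Porosity at depth: phi = 0.42·exp(−0.533×5.1) = 0.42×0.0660 = 0.0277
Bulk density: ρ_b = (1−phi)ρ_g + phi·ρ_f = 0.9723×2.72 + 0.0277×1.03
       = 2.645 + 0.029 = 2.673 g/cm³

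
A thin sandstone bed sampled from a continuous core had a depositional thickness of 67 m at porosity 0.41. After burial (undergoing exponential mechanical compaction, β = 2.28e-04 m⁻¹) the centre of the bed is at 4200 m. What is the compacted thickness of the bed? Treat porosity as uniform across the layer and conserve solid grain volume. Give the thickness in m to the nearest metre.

47 m

Working in km (1 km = 1000 m; β in km⁻¹ = β in m⁻¹ × 1000):
Porosity at 4.2 km: φ = 0.41·exp(−0.228×4.2) = 0.1574
Solid-volume conservation: h(1−φ) = h₀(1−φ₀) ⇒ h = h₀·(1−φ₀)/(1−φ)
h = 0.067 × (1 − 0.41)/(1 − 0.1574) = 0.067 × 0.7002 = 0.0469 km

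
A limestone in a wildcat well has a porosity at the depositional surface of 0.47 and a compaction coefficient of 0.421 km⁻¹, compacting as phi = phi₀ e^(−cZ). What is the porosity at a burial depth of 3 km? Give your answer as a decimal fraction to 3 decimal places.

0.133

phi = phi₀·exp(−c·Z) = 0.47 × exp(−0.421 × 3) = 0.47 × exp(−1.263)
  = 0.47 × 0.2828 = 0.1329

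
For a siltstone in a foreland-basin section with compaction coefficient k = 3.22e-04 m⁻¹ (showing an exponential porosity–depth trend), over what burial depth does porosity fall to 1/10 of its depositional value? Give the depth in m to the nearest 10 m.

Working in km (1 km = 1000 m; k in km⁻¹ = k in m⁻¹ × 1000):
φ/φ₀ = 1/10 ⇒ exp(−k·Z) = 1/10 ⇒ Z = ln(10) / k
Z = 2.3026 / 0.322 = 7.151 km

7150 m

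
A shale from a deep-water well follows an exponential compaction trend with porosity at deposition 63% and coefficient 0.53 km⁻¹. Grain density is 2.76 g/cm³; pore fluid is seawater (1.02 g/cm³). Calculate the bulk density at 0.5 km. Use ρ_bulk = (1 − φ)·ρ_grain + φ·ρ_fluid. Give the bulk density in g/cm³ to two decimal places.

Porosity at depth: φ = 0.63·exp(−0.53×0.5) = 0.63×0.7672 = 0.4833
Bulk density: ρ_b = (1−φ)ρ_g + φ·ρ_f = 0.5167×2.76 + 0.4833×1.02
       = 1.426 + 0.493 = 1.919 g/cm³

1.92 g/cm³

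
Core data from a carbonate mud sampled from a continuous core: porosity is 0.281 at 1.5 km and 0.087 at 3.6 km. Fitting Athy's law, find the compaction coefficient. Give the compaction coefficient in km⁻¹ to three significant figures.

Athy: phi(Z) = phi₀ e^(−kZ) ⇒ phi₁/phi₂ = e^{k(Z₂−Z₁)} ⇒ k = ln(phi₁/phi₂)/(Z₂−Z₁)
k = ln(0.281/0.087) / (3.6 − 1.5) = ln(3.23) / 2.1 = 1.1724 / 2.1 = 0.5583 km⁻¹

0.558 km⁻¹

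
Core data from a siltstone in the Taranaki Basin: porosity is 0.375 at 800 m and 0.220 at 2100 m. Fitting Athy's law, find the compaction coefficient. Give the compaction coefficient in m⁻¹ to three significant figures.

0.000410 m⁻¹

Working in km (1 km = 1000 m; c in km⁻¹ = c in m⁻¹ × 1000):
Athy: φ(z) = φ₀ e^(−cz) ⇒ φ₁/φ₂ = e^{c(z₂−z₁)} ⇒ c = ln(φ₁/φ₂)/(z₂−z₁)
c = ln(0.375/0.22) / (2.1 − 0.8) = ln(1.705) / 1.3 = 0.5333 / 1.3 = 0.4102 km⁻¹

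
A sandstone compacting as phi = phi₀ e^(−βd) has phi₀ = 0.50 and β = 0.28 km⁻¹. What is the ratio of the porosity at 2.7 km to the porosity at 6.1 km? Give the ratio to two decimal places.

phi(d₁)/phi(d₂) = e^(−β·d₁)/e^(−β·d₂) = e^{β(d₂−d₁)}
= exp(0.28 × 3.4) = exp(0.952) = 2.5909

2.59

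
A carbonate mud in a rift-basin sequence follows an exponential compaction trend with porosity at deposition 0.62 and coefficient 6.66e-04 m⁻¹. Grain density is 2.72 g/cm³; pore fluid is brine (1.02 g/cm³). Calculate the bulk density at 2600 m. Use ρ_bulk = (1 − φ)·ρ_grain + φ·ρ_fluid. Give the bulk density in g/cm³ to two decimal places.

Working in km (1 km = 1000 m; β in km⁻¹ = β in m⁻¹ × 1000):
Porosity at depth: φ = 0.62·exp(−0.666×2.6) = 0.62×0.1770 = 0.1097
Bulk density: ρ_b = (1−φ)ρ_g + φ·ρ_f = 0.8903×2.72 + 0.1097×1.02
       = 2.422 + 0.112 = 2.533 g/cm³

2.53 g/cm³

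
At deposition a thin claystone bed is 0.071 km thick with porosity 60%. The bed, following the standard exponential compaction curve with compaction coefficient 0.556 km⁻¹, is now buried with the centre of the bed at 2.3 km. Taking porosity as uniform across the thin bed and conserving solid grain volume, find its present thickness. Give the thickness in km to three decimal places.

0.034 km

Porosity at 2.3 km: φ = 0.6·exp(−0.556×2.3) = 0.1670
Solid-volume conservation: h(1−φ) = h₀(1−φ₀) ⇒ h = h₀·(1−φ₀)/(1−φ)
h = 0.071 × (1 − 0.6)/(1 − 0.1670) = 0.071 × 0.4802 = 0.0341 km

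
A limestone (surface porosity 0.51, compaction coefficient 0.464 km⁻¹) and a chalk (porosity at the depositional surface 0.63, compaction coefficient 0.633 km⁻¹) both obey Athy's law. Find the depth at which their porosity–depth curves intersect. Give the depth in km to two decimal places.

1.25 km

Set n₀ₐ e^(−βₐZ) = n₀ᵦ e^(−βᵦZ) ⇒ ln(n₀ₐ/n₀ᵦ) = (βₐ − βᵦ)·Z
Z = ln(0.51/0.63) / (0.464 − 0.633) = -0.2113 / -0.169 = 1.250 km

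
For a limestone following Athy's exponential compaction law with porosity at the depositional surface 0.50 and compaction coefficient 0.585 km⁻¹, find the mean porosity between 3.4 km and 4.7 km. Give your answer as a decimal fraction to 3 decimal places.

0.048

⟨n⟩ = (1/(Z₂−Z₁)) ∫ n₀ e^(−βZ) dZ = n₀·(e^(−β·Z₁) − e^(−β·Z₂)) / (β·(Z₂−Z₁))
e^(−0.585×3.4) = 0.1368; e^(−0.585×4.7) = 0.0640
⟨n⟩ = 0.5 × (0.1368 − 0.0640) / (0.585 × 1.3) = 0.5 × 0.0958 = 0.0479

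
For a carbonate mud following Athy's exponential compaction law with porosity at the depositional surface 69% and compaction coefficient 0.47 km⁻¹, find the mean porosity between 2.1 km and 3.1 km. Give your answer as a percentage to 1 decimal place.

⟨n⟩ = (1/(d₂−d₁)) ∫ n₀ e^(−βd) dd = n₀·(e^(−β·d₁) − e^(−β·d₂)) / (β·(d₂−d₁))
e^(−0.47×2.1) = 0.3727; e^(−0.47×3.1) = 0.2329
⟨n⟩ = 0.69 × (0.3727 − 0.2329) / (0.47 × 1) = 0.69 × 0.2974 = 0.2052

20.5%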